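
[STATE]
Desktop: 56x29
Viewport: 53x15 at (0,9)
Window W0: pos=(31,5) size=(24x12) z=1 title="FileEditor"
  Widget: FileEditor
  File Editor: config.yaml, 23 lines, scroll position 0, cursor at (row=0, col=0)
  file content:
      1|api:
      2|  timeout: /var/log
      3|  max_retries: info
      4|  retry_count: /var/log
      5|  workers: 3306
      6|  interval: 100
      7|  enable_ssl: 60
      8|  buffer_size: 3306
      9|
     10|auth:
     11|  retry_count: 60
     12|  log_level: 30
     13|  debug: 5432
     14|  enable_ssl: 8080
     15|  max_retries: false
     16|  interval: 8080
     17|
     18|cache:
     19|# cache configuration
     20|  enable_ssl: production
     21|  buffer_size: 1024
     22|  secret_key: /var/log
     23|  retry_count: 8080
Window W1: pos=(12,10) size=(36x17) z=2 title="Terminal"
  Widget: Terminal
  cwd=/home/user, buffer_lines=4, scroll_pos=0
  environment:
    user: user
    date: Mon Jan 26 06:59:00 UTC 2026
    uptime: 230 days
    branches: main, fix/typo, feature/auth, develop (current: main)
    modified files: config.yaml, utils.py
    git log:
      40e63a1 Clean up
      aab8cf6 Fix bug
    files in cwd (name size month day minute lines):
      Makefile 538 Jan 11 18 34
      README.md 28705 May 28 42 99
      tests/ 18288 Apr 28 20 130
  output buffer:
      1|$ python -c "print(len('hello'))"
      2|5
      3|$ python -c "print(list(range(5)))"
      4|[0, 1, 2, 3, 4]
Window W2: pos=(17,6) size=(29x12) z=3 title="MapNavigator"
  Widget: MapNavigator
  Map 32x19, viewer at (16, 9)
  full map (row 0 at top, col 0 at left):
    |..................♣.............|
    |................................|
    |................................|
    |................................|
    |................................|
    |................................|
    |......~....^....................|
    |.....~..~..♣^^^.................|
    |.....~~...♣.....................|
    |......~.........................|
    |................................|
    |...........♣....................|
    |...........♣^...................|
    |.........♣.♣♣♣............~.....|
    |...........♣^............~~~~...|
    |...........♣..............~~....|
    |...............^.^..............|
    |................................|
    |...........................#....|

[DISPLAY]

                 ┃...........................┃r/log  
            ┏━━━━┃...~....^..................┃━┓nfo  
            ┃ Ter┃..~..~..♣^^^...............┃ ┃var/l
            ┠────┃..~~...♣...................┃─┨     
            ┃$ py┃...~.........@.............┃ ┃     
            ┃5   ┃...........................┃ ┃     
            ┃$ py┃........♣..................┃)┃306  
            ┃[0, ┃........♣^.................┃ ┃━━━━━
            ┃$ █ ┗━━━━━━━━━━━━━━━━━━━━━━━━━━━┛ ┃     
            ┃                                  ┃     
            ┃                                  ┃     
            ┃                                  ┃     
            ┃                                  ┃     
            ┃                                  ┃     
            ┃                                  ┃     


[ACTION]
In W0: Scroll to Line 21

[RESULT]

                 ┃...........................┃       
            ┏━━━━┃...~....^..................┃━┓     
            ┃ Ter┃..~..~..♣^^^...............┃ ┃ation
            ┠────┃..~~...♣...................┃─┨oduct
            ┃$ py┃...~.........@.............┃ ┃024  
            ┃5   ┃...........................┃ ┃ar/lo
            ┃$ py┃........♣..................┃)┃080  
            ┃[0, ┃........♣^.................┃ ┃━━━━━
            ┃$ █ ┗━━━━━━━━━━━━━━━━━━━━━━━━━━━┛ ┃     
            ┃                                  ┃     
            ┃                                  ┃     
            ┃                                  ┃     
            ┃                                  ┃     
            ┃                                  ┃     
            ┃                                  ┃     


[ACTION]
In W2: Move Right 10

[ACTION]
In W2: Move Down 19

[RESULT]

                 ┃............~~~~...        ┃       
            ┏━━━━┃.............~~....        ┃━┓     
            ┃ Ter┃..^.^..............        ┃ ┃ation
            ┠────┃...................        ┃─┨oduct
            ┃$ py┃.............@#....        ┃ ┃024  
            ┃5   ┃                           ┃ ┃ar/lo
            ┃$ py┃                           ┃)┃080  
            ┃[0, ┃                           ┃ ┃━━━━━
            ┃$ █ ┗━━━━━━━━━━━━━━━━━━━━━━━━━━━┛ ┃     
            ┃                                  ┃     
            ┃                                  ┃     
            ┃                                  ┃     
            ┃                                  ┃     
            ┃                                  ┃     
            ┃                                  ┃     


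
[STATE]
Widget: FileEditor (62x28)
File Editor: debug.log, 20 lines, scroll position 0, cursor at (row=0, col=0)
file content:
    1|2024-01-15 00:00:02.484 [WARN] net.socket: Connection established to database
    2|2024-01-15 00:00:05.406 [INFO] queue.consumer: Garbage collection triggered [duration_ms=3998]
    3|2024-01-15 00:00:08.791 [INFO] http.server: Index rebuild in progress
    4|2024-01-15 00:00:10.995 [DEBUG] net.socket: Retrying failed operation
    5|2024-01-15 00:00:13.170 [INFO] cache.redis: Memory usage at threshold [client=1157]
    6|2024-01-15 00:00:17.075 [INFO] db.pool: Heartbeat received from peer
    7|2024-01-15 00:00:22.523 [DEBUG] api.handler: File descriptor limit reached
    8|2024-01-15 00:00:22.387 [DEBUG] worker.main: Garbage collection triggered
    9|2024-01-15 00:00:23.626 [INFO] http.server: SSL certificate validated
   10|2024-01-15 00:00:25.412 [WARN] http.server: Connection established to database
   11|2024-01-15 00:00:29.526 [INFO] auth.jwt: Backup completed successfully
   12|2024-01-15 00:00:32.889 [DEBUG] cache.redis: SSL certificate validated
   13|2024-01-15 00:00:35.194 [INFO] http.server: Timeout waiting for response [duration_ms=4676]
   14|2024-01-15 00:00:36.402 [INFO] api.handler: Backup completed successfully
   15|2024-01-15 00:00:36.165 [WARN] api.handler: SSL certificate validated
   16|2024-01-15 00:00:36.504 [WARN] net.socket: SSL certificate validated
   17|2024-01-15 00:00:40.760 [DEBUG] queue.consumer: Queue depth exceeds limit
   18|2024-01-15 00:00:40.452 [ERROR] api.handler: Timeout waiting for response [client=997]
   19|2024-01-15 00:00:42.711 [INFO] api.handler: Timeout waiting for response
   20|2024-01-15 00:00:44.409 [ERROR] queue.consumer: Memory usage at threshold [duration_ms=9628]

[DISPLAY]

█024-01-15 00:00:02.484 [WARN] net.socket: Connection establi▲
2024-01-15 00:00:05.406 [INFO] queue.consumer: Garbage collec█
2024-01-15 00:00:08.791 [INFO] http.server: Index rebuild in ░
2024-01-15 00:00:10.995 [DEBUG] net.socket: Retrying failed o░
2024-01-15 00:00:13.170 [INFO] cache.redis: Memory usage at t░
2024-01-15 00:00:17.075 [INFO] db.pool: Heartbeat received fr░
2024-01-15 00:00:22.523 [DEBUG] api.handler: File descriptor ░
2024-01-15 00:00:22.387 [DEBUG] worker.main: Garbage collecti░
2024-01-15 00:00:23.626 [INFO] http.server: SSL certificate v░
2024-01-15 00:00:25.412 [WARN] http.server: Connection establ░
2024-01-15 00:00:29.526 [INFO] auth.jwt: Backup completed suc░
2024-01-15 00:00:32.889 [DEBUG] cache.redis: SSL certificate ░
2024-01-15 00:00:35.194 [INFO] http.server: Timeout waiting f░
2024-01-15 00:00:36.402 [INFO] api.handler: Backup completed ░
2024-01-15 00:00:36.165 [WARN] api.handler: SSL certificate v░
2024-01-15 00:00:36.504 [WARN] net.socket: SSL certificate va░
2024-01-15 00:00:40.760 [DEBUG] queue.consumer: Queue depth e░
2024-01-15 00:00:40.452 [ERROR] api.handler: Timeout waiting ░
2024-01-15 00:00:42.711 [INFO] api.handler: Timeout waiting f░
2024-01-15 00:00:44.409 [ERROR] queue.consumer: Memory usage ░
                                                             ░
                                                             ░
                                                             ░
                                                             ░
                                                             ░
                                                             ░
                                                             ░
                                                             ▼


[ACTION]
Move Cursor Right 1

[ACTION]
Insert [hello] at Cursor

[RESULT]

2hello█24-01-15 00:00:02.484 [WARN] net.socket: Connection es▲
2024-01-15 00:00:05.406 [INFO] queue.consumer: Garbage collec█
2024-01-15 00:00:08.791 [INFO] http.server: Index rebuild in ░
2024-01-15 00:00:10.995 [DEBUG] net.socket: Retrying failed o░
2024-01-15 00:00:13.170 [INFO] cache.redis: Memory usage at t░
2024-01-15 00:00:17.075 [INFO] db.pool: Heartbeat received fr░
2024-01-15 00:00:22.523 [DEBUG] api.handler: File descriptor ░
2024-01-15 00:00:22.387 [DEBUG] worker.main: Garbage collecti░
2024-01-15 00:00:23.626 [INFO] http.server: SSL certificate v░
2024-01-15 00:00:25.412 [WARN] http.server: Connection establ░
2024-01-15 00:00:29.526 [INFO] auth.jwt: Backup completed suc░
2024-01-15 00:00:32.889 [DEBUG] cache.redis: SSL certificate ░
2024-01-15 00:00:35.194 [INFO] http.server: Timeout waiting f░
2024-01-15 00:00:36.402 [INFO] api.handler: Backup completed ░
2024-01-15 00:00:36.165 [WARN] api.handler: SSL certificate v░
2024-01-15 00:00:36.504 [WARN] net.socket: SSL certificate va░
2024-01-15 00:00:40.760 [DEBUG] queue.consumer: Queue depth e░
2024-01-15 00:00:40.452 [ERROR] api.handler: Timeout waiting ░
2024-01-15 00:00:42.711 [INFO] api.handler: Timeout waiting f░
2024-01-15 00:00:44.409 [ERROR] queue.consumer: Memory usage ░
                                                             ░
                                                             ░
                                                             ░
                                                             ░
                                                             ░
                                                             ░
                                                             ░
                                                             ▼


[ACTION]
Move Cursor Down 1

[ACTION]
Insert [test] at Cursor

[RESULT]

2hello024-01-15 00:00:02.484 [WARN] net.socket: Connection es▲
2024-0test█-15 00:00:05.406 [INFO] queue.consumer: Garbage co█
2024-01-15 00:00:08.791 [INFO] http.server: Index rebuild in ░
2024-01-15 00:00:10.995 [DEBUG] net.socket: Retrying failed o░
2024-01-15 00:00:13.170 [INFO] cache.redis: Memory usage at t░
2024-01-15 00:00:17.075 [INFO] db.pool: Heartbeat received fr░
2024-01-15 00:00:22.523 [DEBUG] api.handler: File descriptor ░
2024-01-15 00:00:22.387 [DEBUG] worker.main: Garbage collecti░
2024-01-15 00:00:23.626 [INFO] http.server: SSL certificate v░
2024-01-15 00:00:25.412 [WARN] http.server: Connection establ░
2024-01-15 00:00:29.526 [INFO] auth.jwt: Backup completed suc░
2024-01-15 00:00:32.889 [DEBUG] cache.redis: SSL certificate ░
2024-01-15 00:00:35.194 [INFO] http.server: Timeout waiting f░
2024-01-15 00:00:36.402 [INFO] api.handler: Backup completed ░
2024-01-15 00:00:36.165 [WARN] api.handler: SSL certificate v░
2024-01-15 00:00:36.504 [WARN] net.socket: SSL certificate va░
2024-01-15 00:00:40.760 [DEBUG] queue.consumer: Queue depth e░
2024-01-15 00:00:40.452 [ERROR] api.handler: Timeout waiting ░
2024-01-15 00:00:42.711 [INFO] api.handler: Timeout waiting f░
2024-01-15 00:00:44.409 [ERROR] queue.consumer: Memory usage ░
                                                             ░
                                                             ░
                                                             ░
                                                             ░
                                                             ░
                                                             ░
                                                             ░
                                                             ▼


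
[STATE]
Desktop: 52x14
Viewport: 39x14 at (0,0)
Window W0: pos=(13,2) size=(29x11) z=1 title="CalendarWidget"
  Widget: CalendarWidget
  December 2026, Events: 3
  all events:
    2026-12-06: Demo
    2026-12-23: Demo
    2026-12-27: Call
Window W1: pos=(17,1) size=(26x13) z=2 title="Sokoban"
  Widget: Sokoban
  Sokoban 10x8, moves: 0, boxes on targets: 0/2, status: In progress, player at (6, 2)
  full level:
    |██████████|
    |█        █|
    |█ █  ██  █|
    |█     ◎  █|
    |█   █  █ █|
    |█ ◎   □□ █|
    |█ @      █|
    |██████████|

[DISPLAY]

                                       
                 ┏━━━━━━━━━━━━━━━━━━━━━
             ┏━━━┃ Sokoban             
             ┃ Ca┠─────────────────────
             ┠───┃██████████           
             ┃   ┃█        █           
             ┃Mo ┃█ █  ██  █           
             ┃   ┃█     ◎  █           
             ┃ 7 ┃█   █  █ █           
             ┃14 ┃█ ◎   □□ █           
             ┃21 ┃█ @      █           
             ┃28 ┃██████████           
             ┗━━━┃Moves: 0  0/2        
                 ┗━━━━━━━━━━━━━━━━━━━━━


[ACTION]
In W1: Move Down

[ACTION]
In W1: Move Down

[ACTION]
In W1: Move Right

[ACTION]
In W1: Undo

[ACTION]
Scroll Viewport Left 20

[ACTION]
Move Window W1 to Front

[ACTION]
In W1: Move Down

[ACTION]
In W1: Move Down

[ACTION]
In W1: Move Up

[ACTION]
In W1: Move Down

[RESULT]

                                       
                 ┏━━━━━━━━━━━━━━━━━━━━━
             ┏━━━┃ Sokoban             
             ┃ Ca┠─────────────────────
             ┠───┃██████████           
             ┃   ┃█        █           
             ┃Mo ┃█ █  ██  █           
             ┃   ┃█     ◎  █           
             ┃ 7 ┃█   █  █ █           
             ┃14 ┃█ ◎   □□ █           
             ┃21 ┃█ @      █           
             ┃28 ┃██████████           
             ┗━━━┃Moves: 2  0/2        
                 ┗━━━━━━━━━━━━━━━━━━━━━


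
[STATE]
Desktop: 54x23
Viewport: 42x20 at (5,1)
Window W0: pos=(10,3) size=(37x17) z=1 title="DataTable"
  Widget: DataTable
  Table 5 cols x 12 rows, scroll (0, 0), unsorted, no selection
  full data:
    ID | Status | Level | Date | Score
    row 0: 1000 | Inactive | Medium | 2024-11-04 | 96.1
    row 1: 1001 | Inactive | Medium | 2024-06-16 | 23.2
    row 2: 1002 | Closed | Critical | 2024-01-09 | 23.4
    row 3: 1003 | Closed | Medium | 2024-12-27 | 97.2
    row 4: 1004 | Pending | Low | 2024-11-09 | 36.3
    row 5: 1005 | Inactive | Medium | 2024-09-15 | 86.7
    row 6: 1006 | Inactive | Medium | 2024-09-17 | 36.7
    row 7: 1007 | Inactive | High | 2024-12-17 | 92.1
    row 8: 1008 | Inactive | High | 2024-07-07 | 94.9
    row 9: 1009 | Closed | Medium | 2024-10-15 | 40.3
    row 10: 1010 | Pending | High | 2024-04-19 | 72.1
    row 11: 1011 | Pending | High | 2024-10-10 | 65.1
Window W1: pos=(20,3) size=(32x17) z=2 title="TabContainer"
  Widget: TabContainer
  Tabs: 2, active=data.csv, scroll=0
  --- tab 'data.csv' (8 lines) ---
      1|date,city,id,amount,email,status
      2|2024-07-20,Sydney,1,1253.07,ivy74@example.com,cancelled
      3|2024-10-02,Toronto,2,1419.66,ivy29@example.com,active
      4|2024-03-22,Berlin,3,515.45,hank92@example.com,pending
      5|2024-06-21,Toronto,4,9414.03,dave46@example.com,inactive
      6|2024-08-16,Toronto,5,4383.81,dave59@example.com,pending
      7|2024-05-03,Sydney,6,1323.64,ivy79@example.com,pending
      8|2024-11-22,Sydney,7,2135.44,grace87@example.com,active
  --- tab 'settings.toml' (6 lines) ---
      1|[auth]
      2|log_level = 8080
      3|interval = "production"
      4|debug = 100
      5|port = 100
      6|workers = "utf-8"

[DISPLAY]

                                          
                                          
     ┏━━━━━━━━━┏━━━━━━━━━━━━━━━━━━━━━━━━━━
     ┃ DataTabl┃ TabContainer             
     ┠─────────┠──────────────────────────
     ┃ID  │Stat┃[data.csv]│ settings.toml 
     ┃────┼────┃──────────────────────────
     ┃1000│Inac┃date,city,id,amount,email,
     ┃1001│Inac┃2024-07-20,Sydney,1,1253.0
     ┃1002│Clos┃2024-10-02,Toronto,2,1419.
     ┃1003│Clos┃2024-03-22,Berlin,3,515.45
     ┃1004│Pend┃2024-06-21,Toronto,4,9414.
     ┃1005│Inac┃2024-08-16,Toronto,5,4383.
     ┃1006│Inac┃2024-05-03,Sydney,6,1323.6
     ┃1007│Inac┃2024-11-22,Sydney,7,2135.4
     ┃1008│Inac┃                          
     ┃1009│Clos┃                          
     ┃1010│Pend┃                          
     ┗━━━━━━━━━┗━━━━━━━━━━━━━━━━━━━━━━━━━━
                                          


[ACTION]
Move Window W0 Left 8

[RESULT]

                                          
                                          
━━━━━━━━━━━━━━━┏━━━━━━━━━━━━━━━━━━━━━━━━━━
ataTable       ┃ TabContainer             
───────────────┠──────────────────────────
  │Status  │Lev┃[data.csv]│ settings.toml 
──┼────────┼───┃──────────────────────────
00│Inactive│Med┃date,city,id,amount,email,
01│Inactive│Med┃2024-07-20,Sydney,1,1253.0
02│Closed  │Cri┃2024-10-02,Toronto,2,1419.
03│Closed  │Med┃2024-03-22,Berlin,3,515.45
04│Pending │Low┃2024-06-21,Toronto,4,9414.
05│Inactive│Med┃2024-08-16,Toronto,5,4383.
06│Inactive│Med┃2024-05-03,Sydney,6,1323.6
07│Inactive│Hig┃2024-11-22,Sydney,7,2135.4
08│Inactive│Hig┃                          
09│Closed  │Med┃                          
10│Pending │Hig┃                          
━━━━━━━━━━━━━━━┗━━━━━━━━━━━━━━━━━━━━━━━━━━
                                          


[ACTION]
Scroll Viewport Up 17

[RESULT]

                                          
                                          
                                          
━━━━━━━━━━━━━━━┏━━━━━━━━━━━━━━━━━━━━━━━━━━
ataTable       ┃ TabContainer             
───────────────┠──────────────────────────
  │Status  │Lev┃[data.csv]│ settings.toml 
──┼────────┼───┃──────────────────────────
00│Inactive│Med┃date,city,id,amount,email,
01│Inactive│Med┃2024-07-20,Sydney,1,1253.0
02│Closed  │Cri┃2024-10-02,Toronto,2,1419.
03│Closed  │Med┃2024-03-22,Berlin,3,515.45
04│Pending │Low┃2024-06-21,Toronto,4,9414.
05│Inactive│Med┃2024-08-16,Toronto,5,4383.
06│Inactive│Med┃2024-05-03,Sydney,6,1323.6
07│Inactive│Hig┃2024-11-22,Sydney,7,2135.4
08│Inactive│Hig┃                          
09│Closed  │Med┃                          
10│Pending │Hig┃                          
━━━━━━━━━━━━━━━┗━━━━━━━━━━━━━━━━━━━━━━━━━━


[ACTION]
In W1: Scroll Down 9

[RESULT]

                                          
                                          
                                          
━━━━━━━━━━━━━━━┏━━━━━━━━━━━━━━━━━━━━━━━━━━
ataTable       ┃ TabContainer             
───────────────┠──────────────────────────
  │Status  │Lev┃[data.csv]│ settings.toml 
──┼────────┼───┃──────────────────────────
00│Inactive│Med┃2024-11-22,Sydney,7,2135.4
01│Inactive│Med┃                          
02│Closed  │Cri┃                          
03│Closed  │Med┃                          
04│Pending │Low┃                          
05│Inactive│Med┃                          
06│Inactive│Med┃                          
07│Inactive│Hig┃                          
08│Inactive│Hig┃                          
09│Closed  │Med┃                          
10│Pending │Hig┃                          
━━━━━━━━━━━━━━━┗━━━━━━━━━━━━━━━━━━━━━━━━━━


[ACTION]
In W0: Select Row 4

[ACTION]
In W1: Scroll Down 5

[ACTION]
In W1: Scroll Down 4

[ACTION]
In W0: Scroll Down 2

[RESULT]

                                          
                                          
                                          
━━━━━━━━━━━━━━━┏━━━━━━━━━━━━━━━━━━━━━━━━━━
ataTable       ┃ TabContainer             
───────────────┠──────────────────────────
  │Status  │Lev┃[data.csv]│ settings.toml 
──┼────────┼───┃──────────────────────────
01│Inactive│Med┃2024-11-22,Sydney,7,2135.4
02│Closed  │Cri┃                          
03│Closed  │Med┃                          
04│Pending │Low┃                          
05│Inactive│Med┃                          
06│Inactive│Med┃                          
07│Inactive│Hig┃                          
08│Inactive│Hig┃                          
09│Closed  │Med┃                          
10│Pending │Hig┃                          
11│Pending │Hig┃                          
━━━━━━━━━━━━━━━┗━━━━━━━━━━━━━━━━━━━━━━━━━━


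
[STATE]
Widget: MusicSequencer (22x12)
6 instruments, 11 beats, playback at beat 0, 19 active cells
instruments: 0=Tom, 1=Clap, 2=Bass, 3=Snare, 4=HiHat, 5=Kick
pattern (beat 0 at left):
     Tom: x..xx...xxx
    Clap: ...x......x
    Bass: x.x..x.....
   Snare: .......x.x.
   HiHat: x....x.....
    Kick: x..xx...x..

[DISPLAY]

      ▼1234567890     
   Tom█··██···███     
  Clap···█······█     
  Bass█·█··█·····     
 Snare·······█·█·     
 HiHat█····█·····     
  Kick█··██···█··     
                      
                      
                      
                      
                      


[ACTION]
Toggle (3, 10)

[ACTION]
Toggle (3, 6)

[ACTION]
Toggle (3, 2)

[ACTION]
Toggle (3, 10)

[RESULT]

      ▼1234567890     
   Tom█··██···███     
  Clap···█······█     
  Bass█·█··█·····     
 Snare··█···██·█·     
 HiHat█····█·····     
  Kick█··██···█··     
                      
                      
                      
                      
                      


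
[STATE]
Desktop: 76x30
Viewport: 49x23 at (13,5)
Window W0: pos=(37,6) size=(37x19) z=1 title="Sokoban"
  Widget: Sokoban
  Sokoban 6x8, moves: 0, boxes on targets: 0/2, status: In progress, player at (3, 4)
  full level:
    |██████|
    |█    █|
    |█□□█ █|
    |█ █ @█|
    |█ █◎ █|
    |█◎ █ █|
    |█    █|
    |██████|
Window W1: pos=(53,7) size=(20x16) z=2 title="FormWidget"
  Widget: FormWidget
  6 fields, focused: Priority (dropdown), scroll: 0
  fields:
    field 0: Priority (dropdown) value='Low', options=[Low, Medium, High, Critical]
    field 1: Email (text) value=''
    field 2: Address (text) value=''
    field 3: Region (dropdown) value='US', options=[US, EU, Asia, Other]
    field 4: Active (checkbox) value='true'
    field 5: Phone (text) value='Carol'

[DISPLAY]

                                                 
                        ┏━━━━━━━━━━━━━━━━━━━━━━━━
                        ┃ Sokoban       ┏━━━━━━━━
                        ┠───────────────┃ FormWid
                        ┃██████         ┠────────
                        ┃█    █         ┃> Priori
                        ┃█□□█ █         ┃  Email:
                        ┃█ █ @█         ┃  Addres
                        ┃█ █◎ █         ┃  Region
                        ┃█◎ █ █         ┃  Active
                        ┃█    █         ┃  Phone:
                        ┃██████         ┃        
                        ┃Moves: 0  0/2  ┃        
                        ┃               ┃        
                        ┃               ┃        
                        ┃               ┃        
                        ┃               ┃        
                        ┃               ┗━━━━━━━━
                        ┃                        
                        ┗━━━━━━━━━━━━━━━━━━━━━━━━
                                                 
                                                 
                                                 


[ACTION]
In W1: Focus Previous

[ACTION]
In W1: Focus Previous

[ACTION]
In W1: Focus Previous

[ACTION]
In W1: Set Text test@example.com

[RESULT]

                                                 
                        ┏━━━━━━━━━━━━━━━━━━━━━━━━
                        ┃ Sokoban       ┏━━━━━━━━
                        ┠───────────────┃ FormWid
                        ┃██████         ┠────────
                        ┃█    █         ┃  Priori
                        ┃█□□█ █         ┃  Email:
                        ┃█ █ @█         ┃  Addres
                        ┃█ █◎ █         ┃> Region
                        ┃█◎ █ █         ┃  Active
                        ┃█    █         ┃  Phone:
                        ┃██████         ┃        
                        ┃Moves: 0  0/2  ┃        
                        ┃               ┃        
                        ┃               ┃        
                        ┃               ┃        
                        ┃               ┃        
                        ┃               ┗━━━━━━━━
                        ┃                        
                        ┗━━━━━━━━━━━━━━━━━━━━━━━━
                                                 
                                                 
                                                 


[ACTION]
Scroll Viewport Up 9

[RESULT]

                                                 
                                                 
                                                 
                                                 
                                                 
                                                 
                        ┏━━━━━━━━━━━━━━━━━━━━━━━━
                        ┃ Sokoban       ┏━━━━━━━━
                        ┠───────────────┃ FormWid
                        ┃██████         ┠────────
                        ┃█    █         ┃  Priori
                        ┃█□□█ █         ┃  Email:
                        ┃█ █ @█         ┃  Addres
                        ┃█ █◎ █         ┃> Region
                        ┃█◎ █ █         ┃  Active
                        ┃█    █         ┃  Phone:
                        ┃██████         ┃        
                        ┃Moves: 0  0/2  ┃        
                        ┃               ┃        
                        ┃               ┃        
                        ┃               ┃        
                        ┃               ┃        
                        ┃               ┗━━━━━━━━


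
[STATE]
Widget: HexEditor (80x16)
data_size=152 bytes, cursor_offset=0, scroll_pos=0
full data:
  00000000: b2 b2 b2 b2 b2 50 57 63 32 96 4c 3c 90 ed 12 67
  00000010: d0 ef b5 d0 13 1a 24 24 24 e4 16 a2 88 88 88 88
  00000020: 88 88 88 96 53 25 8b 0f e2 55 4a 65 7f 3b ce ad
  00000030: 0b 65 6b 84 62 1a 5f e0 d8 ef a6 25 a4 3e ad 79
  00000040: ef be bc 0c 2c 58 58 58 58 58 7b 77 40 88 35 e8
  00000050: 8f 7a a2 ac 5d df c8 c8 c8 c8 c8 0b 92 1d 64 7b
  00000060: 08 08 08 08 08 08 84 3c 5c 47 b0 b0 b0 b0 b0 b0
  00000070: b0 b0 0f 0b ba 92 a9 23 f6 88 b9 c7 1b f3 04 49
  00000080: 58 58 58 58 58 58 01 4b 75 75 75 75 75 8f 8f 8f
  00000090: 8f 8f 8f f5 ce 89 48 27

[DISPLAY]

00000000  B2 b2 b2 b2 b2 50 57 63  32 96 4c 3c 90 ed 12 67  |.....PWc2.L<...g|  
00000010  d0 ef b5 d0 13 1a 24 24  24 e4 16 a2 88 88 88 88  |......$$$.......|  
00000020  88 88 88 96 53 25 8b 0f  e2 55 4a 65 7f 3b ce ad  |....S%...UJe.;..|  
00000030  0b 65 6b 84 62 1a 5f e0  d8 ef a6 25 a4 3e ad 79  |.ek.b._....%.>.y|  
00000040  ef be bc 0c 2c 58 58 58  58 58 7b 77 40 88 35 e8  |....,XXXXX{w@.5.|  
00000050  8f 7a a2 ac 5d df c8 c8  c8 c8 c8 0b 92 1d 64 7b  |.z..].........d{|  
00000060  08 08 08 08 08 08 84 3c  5c 47 b0 b0 b0 b0 b0 b0  |.......<\G......|  
00000070  b0 b0 0f 0b ba 92 a9 23  f6 88 b9 c7 1b f3 04 49  |.......#.......I|  
00000080  58 58 58 58 58 58 01 4b  75 75 75 75 75 8f 8f 8f  |XXXXXX.Kuuuuu...|  
00000090  8f 8f 8f f5 ce 89 48 27                           |......H'        |  
                                                                                
                                                                                
                                                                                
                                                                                
                                                                                
                                                                                


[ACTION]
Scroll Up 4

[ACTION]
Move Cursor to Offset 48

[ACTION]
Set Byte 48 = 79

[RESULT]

00000000  b2 b2 b2 b2 b2 50 57 63  32 96 4c 3c 90 ed 12 67  |.....PWc2.L<...g|  
00000010  d0 ef b5 d0 13 1a 24 24  24 e4 16 a2 88 88 88 88  |......$$$.......|  
00000020  88 88 88 96 53 25 8b 0f  e2 55 4a 65 7f 3b ce ad  |....S%...UJe.;..|  
00000030  79 65 6b 84 62 1a 5f e0  d8 ef a6 25 a4 3e ad 79  |yek.b._....%.>.y|  
00000040  ef be bc 0c 2c 58 58 58  58 58 7b 77 40 88 35 e8  |....,XXXXX{w@.5.|  
00000050  8f 7a a2 ac 5d df c8 c8  c8 c8 c8 0b 92 1d 64 7b  |.z..].........d{|  
00000060  08 08 08 08 08 08 84 3c  5c 47 b0 b0 b0 b0 b0 b0  |.......<\G......|  
00000070  b0 b0 0f 0b ba 92 a9 23  f6 88 b9 c7 1b f3 04 49  |.......#.......I|  
00000080  58 58 58 58 58 58 01 4b  75 75 75 75 75 8f 8f 8f  |XXXXXX.Kuuuuu...|  
00000090  8f 8f 8f f5 ce 89 48 27                           |......H'        |  
                                                                                
                                                                                
                                                                                
                                                                                
                                                                                
                                                                                


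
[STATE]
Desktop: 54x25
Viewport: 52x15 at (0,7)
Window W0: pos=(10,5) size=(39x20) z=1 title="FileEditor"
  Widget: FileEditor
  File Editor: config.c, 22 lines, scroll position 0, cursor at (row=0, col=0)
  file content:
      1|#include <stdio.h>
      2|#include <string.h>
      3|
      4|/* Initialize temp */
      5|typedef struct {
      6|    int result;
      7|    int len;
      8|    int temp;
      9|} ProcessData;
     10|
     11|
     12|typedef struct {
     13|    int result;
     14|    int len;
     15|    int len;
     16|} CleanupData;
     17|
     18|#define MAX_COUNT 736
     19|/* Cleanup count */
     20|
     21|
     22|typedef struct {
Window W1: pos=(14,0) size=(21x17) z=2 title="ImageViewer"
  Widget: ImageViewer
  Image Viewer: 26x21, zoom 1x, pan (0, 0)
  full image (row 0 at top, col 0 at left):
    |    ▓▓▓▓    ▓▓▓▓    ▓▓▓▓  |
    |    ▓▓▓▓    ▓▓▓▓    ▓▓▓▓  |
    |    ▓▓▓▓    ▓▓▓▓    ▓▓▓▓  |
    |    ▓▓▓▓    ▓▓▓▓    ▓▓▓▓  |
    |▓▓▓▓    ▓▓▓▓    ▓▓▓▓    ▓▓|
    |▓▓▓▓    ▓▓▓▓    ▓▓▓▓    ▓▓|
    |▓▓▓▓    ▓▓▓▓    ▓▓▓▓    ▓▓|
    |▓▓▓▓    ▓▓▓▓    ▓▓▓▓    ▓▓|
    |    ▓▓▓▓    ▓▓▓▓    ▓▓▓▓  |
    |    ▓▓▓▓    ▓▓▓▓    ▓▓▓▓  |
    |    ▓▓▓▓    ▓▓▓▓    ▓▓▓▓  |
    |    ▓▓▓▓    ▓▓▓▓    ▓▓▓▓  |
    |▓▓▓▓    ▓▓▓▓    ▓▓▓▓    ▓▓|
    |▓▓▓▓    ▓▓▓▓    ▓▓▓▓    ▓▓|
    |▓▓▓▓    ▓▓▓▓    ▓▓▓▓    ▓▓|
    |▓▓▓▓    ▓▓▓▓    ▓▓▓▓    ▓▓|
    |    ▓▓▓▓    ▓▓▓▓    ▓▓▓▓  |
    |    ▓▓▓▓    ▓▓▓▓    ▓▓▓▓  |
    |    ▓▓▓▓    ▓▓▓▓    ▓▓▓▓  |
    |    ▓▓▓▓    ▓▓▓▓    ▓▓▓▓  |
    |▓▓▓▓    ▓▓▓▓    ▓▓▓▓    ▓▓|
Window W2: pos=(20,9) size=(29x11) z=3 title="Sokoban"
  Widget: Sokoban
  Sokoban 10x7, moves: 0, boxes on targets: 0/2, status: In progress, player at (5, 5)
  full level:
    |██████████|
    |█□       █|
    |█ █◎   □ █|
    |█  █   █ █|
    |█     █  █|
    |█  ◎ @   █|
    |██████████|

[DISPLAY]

          ┠───┃▓▓▓▓    ▓▓▓▓    ▓▓▓┃─────────────┨   
          ┃█in┃▓▓▓▓    ▓▓▓▓    ▓▓▓┃            ▲┃   
          ┃#in┃▓▓▓▓ ┏━━━━━━━━━━━━━━━━━━━━━━━━━━━┓   
          ┃   ┃▓▓▓▓ ┃ Sokoban                   ┃   
          ┃/* ┃    ▓┠───────────────────────────┨   
          ┃typ┃    ▓┃██████████                 ┃   
          ┃   ┃    ▓┃█□       █                 ┃   
          ┃   ┃    ▓┃█ █◎   □ █                 ┃   
          ┃   ┃▓▓▓▓ ┃█  █   █ █                 ┃   
          ┃} P┗━━━━━┃█     █  █                 ┃   
          ┃         ┃█  ◎ @   █                 ┃   
          ┃         ┃██████████                 ┃   
          ┃typedef s┗━━━━━━━━━━━━━━━━━━━━━━━━━━━┛   
          ┃    int result;                     ░┃   
          ┃    int len;                        ░┃   


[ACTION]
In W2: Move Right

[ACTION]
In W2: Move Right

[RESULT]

          ┠───┃▓▓▓▓    ▓▓▓▓    ▓▓▓┃─────────────┨   
          ┃█in┃▓▓▓▓    ▓▓▓▓    ▓▓▓┃            ▲┃   
          ┃#in┃▓▓▓▓ ┏━━━━━━━━━━━━━━━━━━━━━━━━━━━┓   
          ┃   ┃▓▓▓▓ ┃ Sokoban                   ┃   
          ┃/* ┃    ▓┠───────────────────────────┨   
          ┃typ┃    ▓┃██████████                 ┃   
          ┃   ┃    ▓┃█□       █                 ┃   
          ┃   ┃    ▓┃█ █◎   □ █                 ┃   
          ┃   ┃▓▓▓▓ ┃█  █   █ █                 ┃   
          ┃} P┗━━━━━┃█     █  █                 ┃   
          ┃         ┃█  ◎   @ █                 ┃   
          ┃         ┃██████████                 ┃   
          ┃typedef s┗━━━━━━━━━━━━━━━━━━━━━━━━━━━┛   
          ┃    int result;                     ░┃   
          ┃    int len;                        ░┃   


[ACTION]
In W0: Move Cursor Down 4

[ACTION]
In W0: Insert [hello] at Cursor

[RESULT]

          ┠───┃▓▓▓▓    ▓▓▓▓    ▓▓▓┃─────────────┨   
          ┃#in┃▓▓▓▓    ▓▓▓▓    ▓▓▓┃            ▲┃   
          ┃#in┃▓▓▓▓ ┏━━━━━━━━━━━━━━━━━━━━━━━━━━━┓   
          ┃   ┃▓▓▓▓ ┃ Sokoban                   ┃   
          ┃/* ┃    ▓┠───────────────────────────┨   
          ┃hel┃    ▓┃██████████                 ┃   
          ┃   ┃    ▓┃█□       █                 ┃   
          ┃   ┃    ▓┃█ █◎   □ █                 ┃   
          ┃   ┃▓▓▓▓ ┃█  █   █ █                 ┃   
          ┃} P┗━━━━━┃█     █  █                 ┃   
          ┃         ┃█  ◎   @ █                 ┃   
          ┃         ┃██████████                 ┃   
          ┃typedef s┗━━━━━━━━━━━━━━━━━━━━━━━━━━━┛   
          ┃    int result;                     ░┃   
          ┃    int len;                        ░┃   


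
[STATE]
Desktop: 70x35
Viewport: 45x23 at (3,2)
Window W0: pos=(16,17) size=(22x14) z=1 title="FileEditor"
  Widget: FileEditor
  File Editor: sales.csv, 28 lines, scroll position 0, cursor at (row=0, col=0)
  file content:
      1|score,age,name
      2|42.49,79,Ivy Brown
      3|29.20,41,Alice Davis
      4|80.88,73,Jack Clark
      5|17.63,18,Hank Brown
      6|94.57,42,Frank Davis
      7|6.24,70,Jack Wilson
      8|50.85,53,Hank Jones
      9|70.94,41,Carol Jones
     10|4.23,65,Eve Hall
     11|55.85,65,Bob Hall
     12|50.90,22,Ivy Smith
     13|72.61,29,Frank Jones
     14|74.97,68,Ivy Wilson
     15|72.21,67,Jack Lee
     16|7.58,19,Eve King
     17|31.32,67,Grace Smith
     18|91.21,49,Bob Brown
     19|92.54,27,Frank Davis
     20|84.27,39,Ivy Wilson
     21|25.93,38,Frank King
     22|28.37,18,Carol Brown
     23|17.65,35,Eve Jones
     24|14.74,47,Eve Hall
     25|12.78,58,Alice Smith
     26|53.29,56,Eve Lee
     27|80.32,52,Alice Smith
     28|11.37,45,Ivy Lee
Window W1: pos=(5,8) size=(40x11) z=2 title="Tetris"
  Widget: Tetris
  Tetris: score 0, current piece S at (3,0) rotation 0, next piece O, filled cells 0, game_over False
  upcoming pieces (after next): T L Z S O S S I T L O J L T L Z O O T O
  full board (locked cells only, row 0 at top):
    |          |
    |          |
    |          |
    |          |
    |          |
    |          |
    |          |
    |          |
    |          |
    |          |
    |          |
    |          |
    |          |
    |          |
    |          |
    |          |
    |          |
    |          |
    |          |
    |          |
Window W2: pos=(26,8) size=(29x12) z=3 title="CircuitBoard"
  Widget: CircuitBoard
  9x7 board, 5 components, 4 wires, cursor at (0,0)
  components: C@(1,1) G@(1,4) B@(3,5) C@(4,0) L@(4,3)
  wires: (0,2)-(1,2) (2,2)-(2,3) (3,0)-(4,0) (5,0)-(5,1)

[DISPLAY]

                                             
                                             
                                             
                                             
                                             
                                             
  ┏━━━━━━━━━━━━━━━━━━━━┏━━━━━━━━━━━━━━━━━━━━━
  ┃ Tetris             ┃ CircuitBoard        
  ┠────────────────────┠─────────────────────
  ┃          │Next:    ┃   0 1 2 3 4 5 6 7 8 
  ┃          │▓▓       ┃0  [.]      ·        
  ┃          │▓▓       ┃            │        
  ┃          │         ┃1       C   ·       G
  ┃          │         ┃                     
  ┃          │         ┃2           · ─ ·    
  ┃          │Score:   ┃                     
  ┗━━━━━━━━━━━━━━━━━━━━┃3   ·                
             ┠─────────┗━━━━━━━━━━━━━━━━━━━━━
             ┃█core,age,name     ▲┃          
             ┃42.49,79,Ivy Brown █┃          
             ┃29.20,41,Alice Davi░┃          
             ┃80.88,73,Jack Clark░┃          
             ┃17.63,18,Hank Brown░┃          


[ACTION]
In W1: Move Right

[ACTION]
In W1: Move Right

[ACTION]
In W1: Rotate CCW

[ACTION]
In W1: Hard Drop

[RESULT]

                                             
                                             
                                             
                                             
                                             
                                             
  ┏━━━━━━━━━━━━━━━━━━━━┏━━━━━━━━━━━━━━━━━━━━━
  ┃ Tetris             ┃ CircuitBoard        
  ┠────────────────────┠─────────────────────
  ┃          │Next:    ┃   0 1 2 3 4 5 6 7 8 
  ┃          │ ▒       ┃0  [.]      ·        
  ┃          │▒▒▒      ┃            │        
  ┃          │         ┃1       C   ·       G
  ┃     ░    │         ┃                     
  ┃     ░░   │         ┃2           · ─ ·    
  ┃      ░   │Score:   ┃                     
  ┗━━━━━━━━━━━━━━━━━━━━┃3   ·                
             ┠─────────┗━━━━━━━━━━━━━━━━━━━━━
             ┃█core,age,name     ▲┃          
             ┃42.49,79,Ivy Brown █┃          
             ┃29.20,41,Alice Davi░┃          
             ┃80.88,73,Jack Clark░┃          
             ┃17.63,18,Hank Brown░┃          
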